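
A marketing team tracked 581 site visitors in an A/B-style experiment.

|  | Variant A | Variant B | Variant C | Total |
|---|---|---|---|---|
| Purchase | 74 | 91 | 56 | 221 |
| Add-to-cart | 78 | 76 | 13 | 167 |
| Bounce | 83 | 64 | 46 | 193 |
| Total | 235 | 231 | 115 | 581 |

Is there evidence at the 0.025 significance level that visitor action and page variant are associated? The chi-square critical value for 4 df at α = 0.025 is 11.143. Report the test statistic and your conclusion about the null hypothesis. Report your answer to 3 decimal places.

25.387; reject H₀

Grand total N = 581.
Expected counts (row total × column total / N):
  Purchase, Variant A: 221×235/581 = 89.3890
  Purchase, Variant B: 221×231/581 = 87.8675
  Purchase, Variant C: 221×115/581 = 43.7435
  Add-to-cart, Variant A: 167×235/581 = 67.5473
  Add-to-cart, Variant B: 167×231/581 = 66.3976
  Add-to-cart, Variant C: 167×115/581 = 33.0551
  Bounce, Variant A: 193×235/581 = 78.0637
  Bounce, Variant B: 193×231/581 = 76.7349
  Bounce, Variant C: 193×115/581 = 38.2014
Contributions (O − E)²/E:
  (74 − 89.3890)²/89.3890 = 2.6493
  (91 − 87.8675)²/87.8675 = 0.1117
  (56 − 43.7435)²/43.7435 = 3.4342
  (78 − 67.5473)²/67.5473 = 1.6175
  (76 − 66.3976)²/66.3976 = 1.3887
  (13 − 33.0551)²/33.0551 = 12.1678
  (83 − 78.0637)²/78.0637 = 0.3121
  (64 − 76.7349)²/76.7349 = 2.1135
  (46 − 38.2014)²/38.2014 = 1.5920
χ² = 2.6493 + 0.1117 + 3.4342 + 1.6175 + 1.3887 + 12.1678 + 0.3121 + 2.1135 + 1.5920 = 25.387
df = (3−1)(3−1) = 4. Since 25.387 > 11.143, reject the null hypothesis of independence at α = 0.025.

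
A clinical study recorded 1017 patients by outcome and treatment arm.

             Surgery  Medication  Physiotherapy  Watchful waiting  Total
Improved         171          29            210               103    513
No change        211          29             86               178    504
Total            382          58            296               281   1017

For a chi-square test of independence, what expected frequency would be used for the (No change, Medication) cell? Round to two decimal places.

Row total (No change) = 504; column total (Medication) = 58; grand total N = 1017.
Expected count = (row total × column total) / N = 504 × 58 / 1017 = 28.74.

28.74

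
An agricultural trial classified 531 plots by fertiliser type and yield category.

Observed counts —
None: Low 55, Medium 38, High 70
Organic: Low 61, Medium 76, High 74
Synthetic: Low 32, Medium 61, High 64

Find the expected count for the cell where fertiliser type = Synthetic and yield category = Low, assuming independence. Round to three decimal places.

43.759

Row total (Synthetic) = 157; column total (Low) = 148; grand total N = 531.
Expected count = (row total × column total) / N = 157 × 148 / 531 = 43.759.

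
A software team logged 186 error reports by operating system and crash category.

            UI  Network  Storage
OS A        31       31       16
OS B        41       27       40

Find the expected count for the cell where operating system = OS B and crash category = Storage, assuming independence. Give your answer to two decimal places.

Row total (OS B) = 108; column total (Storage) = 56; grand total N = 186.
Expected count = (row total × column total) / N = 108 × 56 / 186 = 32.52.

32.52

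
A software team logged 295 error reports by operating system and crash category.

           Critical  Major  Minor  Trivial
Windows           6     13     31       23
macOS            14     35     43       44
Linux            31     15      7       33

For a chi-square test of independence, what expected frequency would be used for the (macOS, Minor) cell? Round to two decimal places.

Row total (macOS) = 136; column total (Minor) = 81; grand total N = 295.
Expected count = (row total × column total) / N = 136 × 81 / 295 = 37.34.

37.34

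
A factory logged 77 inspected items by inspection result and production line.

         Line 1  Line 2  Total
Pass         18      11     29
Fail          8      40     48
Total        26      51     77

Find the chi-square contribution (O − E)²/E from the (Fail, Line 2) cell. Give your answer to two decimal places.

Row total (Fail) = 48; column total (Line 2) = 51; N = 77.
Expected count E = 48 × 51 / 77 = 31.792.
Contribution = (O − E)²/E = (40 − 31.792)² / 31.792 = 2.12.

2.12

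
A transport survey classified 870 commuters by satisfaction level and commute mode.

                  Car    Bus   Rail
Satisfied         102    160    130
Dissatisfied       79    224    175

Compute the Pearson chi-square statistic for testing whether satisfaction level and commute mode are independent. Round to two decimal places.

11.84

Row totals: 392, 478. Column totals: 181, 384, 305. Grand total N = 870.
Expected counts (row total × column total / N):
  Satisfied, Car: 392×181/870 = 81.554
  Satisfied, Bus: 392×384/870 = 173.021
  Satisfied, Rail: 392×305/870 = 137.425
  Dissatisfied, Car: 478×181/870 = 99.446
  Dissatisfied, Bus: 478×384/870 = 210.979
  Dissatisfied, Rail: 478×305/870 = 167.575
Contributions (O − E)²/E:
  (102 − 81.554)²/81.554 = 5.1259
  (160 − 173.021)²/173.021 = 0.9799
  (130 − 137.425)²/137.425 = 0.4012
  (79 − 99.446)²/99.446 = 4.2037
  (224 − 210.979)²/210.979 = 0.8036
  (175 − 167.575)²/167.575 = 0.3290
χ² = 5.1259 + 0.9799 + 0.4012 + 4.2037 + 0.8036 + 0.3290 = 11.84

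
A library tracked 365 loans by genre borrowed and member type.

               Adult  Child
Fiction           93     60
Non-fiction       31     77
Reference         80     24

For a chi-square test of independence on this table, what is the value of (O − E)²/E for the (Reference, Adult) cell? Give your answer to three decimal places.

Row total (Reference) = 104; column total (Adult) = 204; N = 365.
Expected count E = 104 × 204 / 365 = 58.1260.
Contribution = (O − E)²/E = (80 − 58.1260)² / 58.1260 = 8.232.

8.232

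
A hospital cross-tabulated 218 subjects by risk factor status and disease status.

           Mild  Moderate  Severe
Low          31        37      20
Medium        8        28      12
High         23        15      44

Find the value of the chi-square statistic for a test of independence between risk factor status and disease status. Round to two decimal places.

Row totals: 88, 48, 82. Column totals: 62, 80, 76. Grand total N = 218.
Expected counts (row total × column total / N):
  Low, Mild: 88×62/218 = 25.0275
  Low, Moderate: 88×80/218 = 32.2936
  Low, Severe: 88×76/218 = 30.6789
  Medium, Mild: 48×62/218 = 13.6514
  Medium, Moderate: 48×80/218 = 17.6147
  Medium, Severe: 48×76/218 = 16.7339
  High, Mild: 82×62/218 = 23.3211
  High, Moderate: 82×80/218 = 30.0917
  High, Severe: 82×76/218 = 28.5872
Contributions (O − E)²/E:
  (31 − 25.0275)²/25.0275 = 1.4253
  (37 − 32.2936)²/32.2936 = 0.6859
  (20 − 30.6789)²/30.6789 = 3.7172
  (8 − 13.6514)²/13.6514 = 2.3396
  (28 − 17.6147)²/17.6147 = 6.1230
  (12 − 16.7339)²/16.7339 = 1.3392
  (23 − 23.3211)²/23.3211 = 0.0044
  (15 − 30.0917)²/30.0917 = 7.5688
  (44 − 28.5872)²/28.5872 = 8.3098
χ² = 1.4253 + 0.6859 + 3.7172 + 2.3396 + 6.1230 + 1.3392 + 0.0044 + 7.5688 + 8.3098 = 31.51

31.51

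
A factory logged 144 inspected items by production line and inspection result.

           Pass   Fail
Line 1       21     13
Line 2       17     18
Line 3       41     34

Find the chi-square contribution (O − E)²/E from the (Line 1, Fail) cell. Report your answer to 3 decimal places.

0.359

Row total (Line 1) = 34; column total (Fail) = 65; N = 144.
Expected count E = 34 × 65 / 144 = 15.3472.
Contribution = (O − E)²/E = (13 − 15.3472)² / 15.3472 = 0.359.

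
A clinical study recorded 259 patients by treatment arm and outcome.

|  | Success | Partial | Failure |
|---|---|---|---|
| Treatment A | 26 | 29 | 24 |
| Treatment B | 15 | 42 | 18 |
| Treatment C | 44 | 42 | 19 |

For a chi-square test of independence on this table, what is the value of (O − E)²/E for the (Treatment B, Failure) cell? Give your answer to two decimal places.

Row total (Treatment B) = 75; column total (Failure) = 61; N = 259.
Expected count E = 75 × 61 / 259 = 17.664.
Contribution = (O − E)²/E = (18 − 17.664)² / 17.664 = 0.01.

0.01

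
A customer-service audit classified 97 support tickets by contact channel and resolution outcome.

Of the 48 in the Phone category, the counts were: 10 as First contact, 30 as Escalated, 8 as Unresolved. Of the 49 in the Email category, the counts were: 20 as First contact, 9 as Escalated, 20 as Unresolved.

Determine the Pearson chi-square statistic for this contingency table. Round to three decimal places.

Row totals: 48, 49. Column totals: 30, 39, 28. Grand total N = 97.
Expected counts (row total × column total / N):
  Phone, First contact: 48×30/97 = 14.8454
  Phone, Escalated: 48×39/97 = 19.2990
  Phone, Unresolved: 48×28/97 = 13.8557
  Email, First contact: 49×30/97 = 15.1546
  Email, Escalated: 49×39/97 = 19.7010
  Email, Unresolved: 49×28/97 = 14.1443
Contributions (O − E)²/E:
  (10 − 14.8454)²/14.8454 = 1.5815
  (30 − 19.2990)²/19.2990 = 5.9335
  (8 − 13.8557)²/13.8557 = 2.4747
  (20 − 15.1546)²/15.1546 = 1.5492
  (9 − 19.7010)²/19.7010 = 5.8125
  (20 − 14.1443)²/14.1443 = 2.4242
χ² = 1.5815 + 5.9335 + 2.4747 + 1.5492 + 5.8125 + 2.4242 = 19.776

19.776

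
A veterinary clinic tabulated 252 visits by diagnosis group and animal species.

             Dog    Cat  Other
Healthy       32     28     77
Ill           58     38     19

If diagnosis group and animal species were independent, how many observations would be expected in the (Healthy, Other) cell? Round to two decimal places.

Row total (Healthy) = 137; column total (Other) = 96; grand total N = 252.
Expected count = (row total × column total) / N = 137 × 96 / 252 = 52.19.

52.19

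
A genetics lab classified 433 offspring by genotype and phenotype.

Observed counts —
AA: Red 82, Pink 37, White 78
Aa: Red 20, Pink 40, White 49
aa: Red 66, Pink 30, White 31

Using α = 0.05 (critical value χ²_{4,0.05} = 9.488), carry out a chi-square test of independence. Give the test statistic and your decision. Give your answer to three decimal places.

Row totals: 197, 109, 127. Column totals: 168, 107, 158. Grand total N = 433.
Expected counts (row total × column total / N):
  AA, Red: 197×168/433 = 76.4342
  AA, Pink: 197×107/433 = 48.6813
  AA, White: 197×158/433 = 71.8845
  Aa, Red: 109×168/433 = 42.2910
  Aa, Pink: 109×107/433 = 26.9353
  Aa, White: 109×158/433 = 39.7737
  aa, Red: 127×168/433 = 49.2748
  aa, Pink: 127×107/433 = 31.3834
  aa, White: 127×158/433 = 46.3418
Contributions (O − E)²/E:
  (82 − 76.4342)²/76.4342 = 0.4053
  (37 − 48.6813)²/48.6813 = 2.8030
  (78 − 71.8845)²/71.8845 = 0.5203
  (20 − 42.2910)²/42.2910 = 11.7493
  (40 − 26.9353)²/26.9353 = 6.3369
  (49 − 39.7737)²/39.7737 = 2.1402
  (66 − 49.2748)²/49.2748 = 5.6770
  (30 − 31.3834)²/31.3834 = 0.0610
  (31 − 46.3418)²/46.3418 = 5.0790
χ² = 0.4053 + 2.8030 + 0.5203 + 11.7493 + 6.3369 + 2.1402 + 5.6770 + 0.0610 + 5.0790 = 34.772
df = (3−1)(3−1) = 4. Since 34.772 > 9.488, reject the null hypothesis of independence at α = 0.05.

34.772; reject H₀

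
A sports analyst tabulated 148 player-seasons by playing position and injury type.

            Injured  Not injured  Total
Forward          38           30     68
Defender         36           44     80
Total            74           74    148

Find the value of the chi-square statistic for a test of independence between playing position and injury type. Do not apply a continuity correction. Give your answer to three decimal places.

1.741

Grand total N = 148.
Expected counts (row total × column total / N):
  Forward, Injured: 68×74/148 = 34.0000
  Forward, Not injured: 68×74/148 = 34.0000
  Defender, Injured: 80×74/148 = 40.0000
  Defender, Not injured: 80×74/148 = 40.0000
Contributions (O − E)²/E:
  (38 − 34.0000)²/34.0000 = 0.4706
  (30 − 34.0000)²/34.0000 = 0.4706
  (36 − 40.0000)²/40.0000 = 0.4000
  (44 − 40.0000)²/40.0000 = 0.4000
χ² = 0.4706 + 0.4706 + 0.4000 + 0.4000 = 1.741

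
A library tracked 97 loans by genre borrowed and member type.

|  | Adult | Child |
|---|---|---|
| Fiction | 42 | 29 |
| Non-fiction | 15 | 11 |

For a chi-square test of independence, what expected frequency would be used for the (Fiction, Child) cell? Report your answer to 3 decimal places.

Row total (Fiction) = 71; column total (Child) = 40; grand total N = 97.
Expected count = (row total × column total) / N = 71 × 40 / 97 = 29.278.

29.278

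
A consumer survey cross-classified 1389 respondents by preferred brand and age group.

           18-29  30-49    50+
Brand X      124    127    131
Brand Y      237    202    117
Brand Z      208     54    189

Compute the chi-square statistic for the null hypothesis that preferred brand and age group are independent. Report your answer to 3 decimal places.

Row totals: 382, 556, 451. Column totals: 569, 383, 437. Grand total N = 1389.
Expected counts (row total × column total / N):
  Brand X, 18-29: 382×569/1389 = 156.4852
  Brand X, 30-49: 382×383/1389 = 105.3319
  Brand X, 50+: 382×437/1389 = 120.1829
  Brand Y, 18-29: 556×569/1389 = 227.7639
  Brand Y, 30-49: 556×383/1389 = 153.3103
  Brand Y, 50+: 556×437/1389 = 174.9258
  Brand Z, 18-29: 451×569/1389 = 184.7509
  Brand Z, 30-49: 451×383/1389 = 124.3578
  Brand Z, 50+: 451×437/1389 = 141.8913
Contributions (O − E)²/E:
  (124 − 156.4852)²/156.4852 = 6.7437
  (127 − 105.3319)²/105.3319 = 4.4574
  (131 − 120.1829)²/120.1829 = 0.9736
  (237 − 227.7639)²/227.7639 = 0.3745
  (202 − 153.3103)²/153.3103 = 15.4633
  (117 − 174.9258)²/174.9258 = 19.1818
  (208 − 184.7509)²/184.7509 = 2.9257
  (54 − 124.3578)²/124.3578 = 39.8063
  (189 − 141.8913)²/141.8913 = 15.6404
χ² = 6.7437 + 4.4574 + 0.9736 + 0.3745 + 15.4633 + 19.1818 + 2.9257 + 39.8063 + 15.6404 = 105.567

105.567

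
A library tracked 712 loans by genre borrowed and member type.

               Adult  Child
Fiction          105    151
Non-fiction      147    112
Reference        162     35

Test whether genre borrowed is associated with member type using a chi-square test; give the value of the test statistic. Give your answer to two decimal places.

Row totals: 256, 259, 197. Column totals: 414, 298. Grand total N = 712.
Expected counts (row total × column total / N):
  Fiction, Adult: 256×414/712 = 148.854
  Fiction, Child: 256×298/712 = 107.146
  Non-fiction, Adult: 259×414/712 = 150.598
  Non-fiction, Child: 259×298/712 = 108.402
  Reference, Adult: 197×414/712 = 114.548
  Reference, Child: 197×298/712 = 82.452
Contributions (O − E)²/E:
  (105 − 148.854)²/148.854 = 12.9199
  (151 − 107.146)²/107.146 = 17.9491
  (147 − 150.598)²/150.598 = 0.0860
  (112 − 108.402)²/108.402 = 0.1194
  (162 − 114.548)²/114.548 = 19.6572
  (35 − 82.452)²/82.452 = 27.3091
χ² = 12.9199 + 17.9491 + 0.0860 + 0.1194 + 19.6572 + 27.3091 = 78.04

78.04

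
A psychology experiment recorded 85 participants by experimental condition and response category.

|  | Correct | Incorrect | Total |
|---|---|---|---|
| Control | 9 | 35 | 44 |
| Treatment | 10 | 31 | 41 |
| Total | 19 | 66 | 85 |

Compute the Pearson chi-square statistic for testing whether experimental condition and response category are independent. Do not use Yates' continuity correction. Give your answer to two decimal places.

Grand total N = 85.
Expected counts (row total × column total / N):
  Control, Correct: 44×19/85 = 9.835
  Control, Incorrect: 44×66/85 = 34.165
  Treatment, Correct: 41×19/85 = 9.165
  Treatment, Incorrect: 41×66/85 = 31.835
Contributions (O − E)²/E:
  (9 − 9.835)²/9.835 = 0.0709
  (35 − 34.165)²/34.165 = 0.0204
  (10 − 9.165)²/9.165 = 0.0761
  (31 − 31.835)²/31.835 = 0.0219
χ² = 0.0709 + 0.0204 + 0.0761 + 0.0219 = 0.19

0.19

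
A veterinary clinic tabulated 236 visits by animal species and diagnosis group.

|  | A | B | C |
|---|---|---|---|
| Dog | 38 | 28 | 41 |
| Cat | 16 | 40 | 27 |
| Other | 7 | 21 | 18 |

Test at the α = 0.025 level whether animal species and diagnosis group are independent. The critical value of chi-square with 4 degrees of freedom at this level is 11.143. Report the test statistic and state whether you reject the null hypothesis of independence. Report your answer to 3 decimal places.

Row totals: 107, 83, 46. Column totals: 61, 89, 86. Grand total N = 236.
Expected counts (row total × column total / N):
  Dog, A: 107×61/236 = 27.6568
  Dog, B: 107×89/236 = 40.3517
  Dog, C: 107×86/236 = 38.9915
  Cat, A: 83×61/236 = 21.4534
  Cat, B: 83×89/236 = 31.3008
  Cat, C: 83×86/236 = 30.2458
  Other, A: 46×61/236 = 11.8898
  Other, B: 46×89/236 = 17.3475
  Other, C: 46×86/236 = 16.7627
Contributions (O − E)²/E:
  (38 − 27.6568)²/27.6568 = 3.8682
  (28 − 40.3517)²/40.3517 = 3.7809
  (41 − 38.9915)²/38.9915 = 0.1035
  (16 − 21.4534)²/21.4534 = 1.3862
  (40 − 31.3008)²/31.3008 = 2.4177
  (27 − 30.2458)²/30.2458 = 0.3483
  (7 − 11.8898)²/11.8898 = 2.0110
  (21 − 17.3475)²/17.3475 = 0.7690
  (18 − 16.7627)²/16.7627 = 0.0913
χ² = 3.8682 + 3.7809 + 0.1035 + 1.3862 + 2.4177 + 0.3483 + 2.0110 + 0.7690 + 0.0913 = 14.776
df = (3−1)(3−1) = 4. Since 14.776 > 11.143, reject the null hypothesis of independence at α = 0.025.

14.776; reject H₀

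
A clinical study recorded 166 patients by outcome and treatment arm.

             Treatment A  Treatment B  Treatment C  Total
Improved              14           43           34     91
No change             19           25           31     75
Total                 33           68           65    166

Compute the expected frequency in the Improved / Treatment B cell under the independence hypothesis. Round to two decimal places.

37.28

Row total (Improved) = 91; column total (Treatment B) = 68; grand total N = 166.
Expected count = (row total × column total) / N = 91 × 68 / 166 = 37.28.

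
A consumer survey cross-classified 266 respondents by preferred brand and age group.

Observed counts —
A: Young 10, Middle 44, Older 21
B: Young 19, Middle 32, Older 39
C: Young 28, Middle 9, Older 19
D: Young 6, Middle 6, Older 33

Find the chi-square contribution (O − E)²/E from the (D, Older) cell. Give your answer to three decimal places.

10.422

Row total (D) = 45; column total (Older) = 112; N = 266.
Expected count E = 45 × 112 / 266 = 18.9474.
Contribution = (O − E)²/E = (33 − 18.9474)² / 18.9474 = 10.422.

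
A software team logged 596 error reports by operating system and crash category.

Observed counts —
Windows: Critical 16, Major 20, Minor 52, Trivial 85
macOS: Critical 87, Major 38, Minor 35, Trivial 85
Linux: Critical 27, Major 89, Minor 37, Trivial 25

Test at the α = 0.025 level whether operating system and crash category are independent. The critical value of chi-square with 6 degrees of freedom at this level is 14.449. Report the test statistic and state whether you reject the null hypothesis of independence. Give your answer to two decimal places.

149.52; reject H₀

Row totals: 173, 245, 178. Column totals: 130, 147, 124, 195. Grand total N = 596.
Expected counts (row total × column total / N):
  Windows, Critical: 173×130/596 = 37.735
  Windows, Major: 173×147/596 = 42.669
  Windows, Minor: 173×124/596 = 35.993
  Windows, Trivial: 173×195/596 = 56.602
  macOS, Critical: 245×130/596 = 53.440
  macOS, Major: 245×147/596 = 60.428
  macOS, Minor: 245×124/596 = 50.973
  macOS, Trivial: 245×195/596 = 80.159
  Linux, Critical: 178×130/596 = 38.826
  Linux, Major: 178×147/596 = 43.903
  Linux, Minor: 178×124/596 = 37.034
  Linux, Trivial: 178×195/596 = 58.238
Contributions (O − E)²/E:
  (16 − 37.735)²/37.735 = 12.5192
  (20 − 42.669)²/42.669 = 12.0435
  (52 − 35.993)²/35.993 = 7.1187
  (85 − 56.602)²/56.602 = 14.2477
  (87 − 53.440)²/53.440 = 21.0755
  (38 − 60.428)²/60.428 = 8.3242
  (35 − 50.973)²/50.973 = 5.0053
  (85 − 80.159)²/80.159 = 0.2924
  (27 − 38.826)²/38.826 = 3.6021
  (89 − 43.903)²/43.903 = 46.3235
  (37 − 37.034)²/37.034 = 0.0000
  (25 − 58.238)²/58.238 = 18.9698
χ² = 12.5192 + 12.0435 + 7.1187 + 14.2477 + 21.0755 + 8.3242 + 5.0053 + 0.2924 + 3.6021 + 46.3235 + 0.0000 + 18.9698 = 149.52
df = (3−1)(4−1) = 6. Since 149.52 > 14.449, reject the null hypothesis of independence at α = 0.025.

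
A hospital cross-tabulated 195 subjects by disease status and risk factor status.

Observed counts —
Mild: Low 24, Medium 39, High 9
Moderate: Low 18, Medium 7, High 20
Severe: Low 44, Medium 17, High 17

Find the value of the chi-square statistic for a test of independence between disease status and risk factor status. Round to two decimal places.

Row totals: 72, 45, 78. Column totals: 86, 63, 46. Grand total N = 195.
Expected counts (row total × column total / N):
  Mild, Low: 72×86/195 = 31.754
  Mild, Medium: 72×63/195 = 23.262
  Mild, High: 72×46/195 = 16.985
  Moderate, Low: 45×86/195 = 19.846
  Moderate, Medium: 45×63/195 = 14.538
  Moderate, High: 45×46/195 = 10.615
  Severe, Low: 78×86/195 = 34.400
  Severe, Medium: 78×63/195 = 25.200
  Severe, High: 78×46/195 = 18.400
Contributions (O − E)²/E:
  (24 − 31.754)²/31.754 = 1.8934
  (39 − 23.262)²/23.262 = 10.6476
  (9 − 16.985)²/16.985 = 3.7539
  (18 − 19.846)²/19.846 = 0.1717
  (7 − 14.538)²/14.538 = 3.9085
  (20 − 10.615)²/10.615 = 8.2975
  (44 − 34.400)²/34.400 = 2.6791
  (17 − 25.200)²/25.200 = 2.6683
  (17 − 18.400)²/18.400 = 0.1065
χ² = 1.8934 + 10.6476 + 3.7539 + 0.1717 + 3.9085 + 8.2975 + 2.6791 + 2.6683 + 0.1065 = 34.13

34.13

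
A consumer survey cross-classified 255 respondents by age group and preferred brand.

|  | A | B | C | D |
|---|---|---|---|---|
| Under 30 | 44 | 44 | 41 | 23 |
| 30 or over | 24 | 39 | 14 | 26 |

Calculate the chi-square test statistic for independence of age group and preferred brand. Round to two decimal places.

Row totals: 152, 103. Column totals: 68, 83, 55, 49. Grand total N = 255.
Expected counts (row total × column total / N):
  Under 30, A: 152×68/255 = 40.533
  Under 30, B: 152×83/255 = 49.475
  Under 30, C: 152×55/255 = 32.784
  Under 30, D: 152×49/255 = 29.208
  30 or over, A: 103×68/255 = 27.467
  30 or over, B: 103×83/255 = 33.525
  30 or over, C: 103×55/255 = 22.216
  30 or over, D: 103×49/255 = 19.792
Contributions (O − E)²/E:
  (44 − 40.533)²/40.533 = 0.2966
  (44 − 49.475)²/49.475 = 0.6059
  (41 − 32.784)²/32.784 = 2.0590
  (23 − 29.208)²/29.208 = 1.3195
  (24 − 27.467)²/27.467 = 0.4376
  (39 − 33.525)²/33.525 = 0.8941
  (14 − 22.216)²/22.216 = 3.0385
  (26 − 19.792)²/19.792 = 1.9472
χ² = 0.2966 + 0.6059 + 2.0590 + 1.3195 + 0.4376 + 0.8941 + 3.0385 + 1.9472 = 10.60

10.60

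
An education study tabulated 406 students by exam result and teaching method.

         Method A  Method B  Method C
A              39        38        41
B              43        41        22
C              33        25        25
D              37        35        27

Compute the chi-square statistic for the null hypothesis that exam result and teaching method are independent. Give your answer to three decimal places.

6.199

Row totals: 118, 106, 83, 99. Column totals: 152, 139, 115. Grand total N = 406.
Expected counts (row total × column total / N):
  A, Method A: 118×152/406 = 44.1773
  A, Method B: 118×139/406 = 40.3990
  A, Method C: 118×115/406 = 33.4236
  B, Method A: 106×152/406 = 39.6847
  B, Method B: 106×139/406 = 36.2906
  B, Method C: 106×115/406 = 30.0246
  C, Method A: 83×152/406 = 31.0739
  C, Method B: 83×139/406 = 28.4163
  C, Method C: 83×115/406 = 23.5099
  D, Method A: 99×152/406 = 37.0640
  D, Method B: 99×139/406 = 33.8941
  D, Method C: 99×115/406 = 28.0419
Contributions (O − E)²/E:
  (39 − 44.1773)²/44.1773 = 0.6067
  (38 − 40.3990)²/40.3990 = 0.1425
  (41 − 33.4236)²/33.4236 = 1.7174
  (43 − 39.6847)²/39.6847 = 0.2770
  (41 − 36.2906)²/36.2906 = 0.6111
  (22 − 30.0246)²/30.0246 = 2.1447
  (33 − 31.0739)²/31.0739 = 0.1194
  (25 − 28.4163)²/28.4163 = 0.4107
  (25 − 23.5099)²/23.5099 = 0.0944
  (37 − 37.0640)²/37.0640 = 0.0001
  (35 − 33.8941)²/33.8941 = 0.0361
  (27 − 28.0419)²/28.0419 = 0.0387
χ² = 0.6067 + 0.1425 + 1.7174 + 0.2770 + 0.6111 + 2.1447 + 0.1194 + 0.4107 + 0.0944 + 0.0001 + 0.0361 + 0.0387 = 6.199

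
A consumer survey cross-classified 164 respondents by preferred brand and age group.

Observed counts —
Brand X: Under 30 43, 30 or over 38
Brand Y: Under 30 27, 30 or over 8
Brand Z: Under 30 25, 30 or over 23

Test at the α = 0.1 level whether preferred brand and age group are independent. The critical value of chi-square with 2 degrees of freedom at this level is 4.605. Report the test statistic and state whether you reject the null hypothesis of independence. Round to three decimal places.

6.754; reject H₀

Row totals: 81, 35, 48. Column totals: 95, 69. Grand total N = 164.
Expected counts (row total × column total / N):
  Brand X, Under 30: 81×95/164 = 46.9207
  Brand X, 30 or over: 81×69/164 = 34.0793
  Brand Y, Under 30: 35×95/164 = 20.2744
  Brand Y, 30 or over: 35×69/164 = 14.7256
  Brand Z, Under 30: 48×95/164 = 27.8049
  Brand Z, 30 or over: 48×69/164 = 20.1951
Contributions (O − E)²/E:
  (43 − 46.9207)²/46.9207 = 0.3276
  (38 − 34.0793)²/34.0793 = 0.4511
  (27 − 20.2744)²/20.2744 = 2.2311
  (8 − 14.7256)²/14.7256 = 3.0718
  (25 − 27.8049)²/27.8049 = 0.2830
  (23 − 20.1951)²/20.1951 = 0.3896
χ² = 0.3276 + 0.4511 + 2.2311 + 3.0718 + 0.2830 + 0.3896 = 6.754
df = (3−1)(2−1) = 2. Since 6.754 > 4.605, reject the null hypothesis of independence at α = 0.1.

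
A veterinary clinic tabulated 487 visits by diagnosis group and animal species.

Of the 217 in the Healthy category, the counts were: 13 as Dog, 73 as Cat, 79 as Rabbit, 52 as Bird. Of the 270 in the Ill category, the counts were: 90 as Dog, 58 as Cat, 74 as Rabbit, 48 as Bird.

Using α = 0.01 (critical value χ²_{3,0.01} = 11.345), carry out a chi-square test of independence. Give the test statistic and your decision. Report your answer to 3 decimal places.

54.481; reject H₀

Row totals: 217, 270. Column totals: 103, 131, 153, 100. Grand total N = 487.
Expected counts (row total × column total / N):
  Healthy, Dog: 217×103/487 = 45.8953
  Healthy, Cat: 217×131/487 = 58.3717
  Healthy, Rabbit: 217×153/487 = 68.1745
  Healthy, Bird: 217×100/487 = 44.5585
  Ill, Dog: 270×103/487 = 57.1047
  Ill, Cat: 270×131/487 = 72.6283
  Ill, Rabbit: 270×153/487 = 84.8255
  Ill, Bird: 270×100/487 = 55.4415
Contributions (O − E)²/E:
  (13 − 45.8953)²/45.8953 = 23.5776
  (73 − 58.3717)²/58.3717 = 3.6659
  (79 − 68.1745)²/68.1745 = 1.7190
  (52 − 44.5585)²/44.5585 = 1.2428
  (90 − 57.1047)²/57.1047 = 18.9494
  (58 − 72.6283)²/72.6283 = 2.9463
  (74 − 84.8255)²/84.8255 = 1.3816
  (48 − 55.4415)²/55.4415 = 0.9988
χ² = 23.5776 + 3.6659 + 1.7190 + 1.2428 + 18.9494 + 2.9463 + 1.3816 + 0.9988 = 54.481
df = (2−1)(4−1) = 3. Since 54.481 > 11.345, reject the null hypothesis of independence at α = 0.01.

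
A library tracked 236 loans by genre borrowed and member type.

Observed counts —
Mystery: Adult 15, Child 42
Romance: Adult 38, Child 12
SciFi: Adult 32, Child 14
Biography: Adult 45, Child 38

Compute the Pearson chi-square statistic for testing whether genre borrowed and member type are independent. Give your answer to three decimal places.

31.832

Row totals: 57, 50, 46, 83. Column totals: 130, 106. Grand total N = 236.
Expected counts (row total × column total / N):
  Mystery, Adult: 57×130/236 = 31.3983
  Mystery, Child: 57×106/236 = 25.6017
  Romance, Adult: 50×130/236 = 27.5424
  Romance, Child: 50×106/236 = 22.4576
  SciFi, Adult: 46×130/236 = 25.3390
  SciFi, Child: 46×106/236 = 20.6610
  Biography, Adult: 83×130/236 = 45.7203
  Biography, Child: 83×106/236 = 37.2797
Contributions (O − E)²/E:
  (15 − 31.3983)²/31.3983 = 8.5643
  (42 − 25.6017)²/25.6017 = 10.5034
  (38 − 27.5424)²/27.5424 = 3.9707
  (12 − 22.4576)²/22.4576 = 4.8697
  (32 − 25.3390)²/25.3390 = 1.7510
  (14 − 20.6610)²/20.6610 = 2.1475
  (45 − 45.7203)²/45.7203 = 0.0113
  (38 − 37.2797)²/37.2797 = 0.0139
χ² = 8.5643 + 10.5034 + 3.9707 + 4.8697 + 1.7510 + 2.1475 + 0.0113 + 0.0139 = 31.832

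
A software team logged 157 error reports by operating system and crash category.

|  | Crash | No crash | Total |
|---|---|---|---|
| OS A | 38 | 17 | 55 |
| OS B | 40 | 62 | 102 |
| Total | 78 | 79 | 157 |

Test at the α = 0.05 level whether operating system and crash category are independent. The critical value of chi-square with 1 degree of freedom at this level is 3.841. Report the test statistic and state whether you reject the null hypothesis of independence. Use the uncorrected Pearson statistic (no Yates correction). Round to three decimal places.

Grand total N = 157.
Expected counts (row total × column total / N):
  OS A, Crash: 55×78/157 = 27.32484
  OS A, No crash: 55×79/157 = 27.67516
  OS B, Crash: 102×78/157 = 50.67516
  OS B, No crash: 102×79/157 = 51.32484
Contributions (O − E)²/E:
  (38 − 27.32484)²/27.32484 = 4.1705
  (17 − 27.67516)²/27.67516 = 4.1177
  (40 − 50.67516)²/50.67516 = 2.2488
  (62 − 51.32484)²/51.32484 = 2.2203
χ² = 4.1705 + 4.1177 + 2.2488 + 2.2203 = 12.757
df = (2−1)(2−1) = 1. Since 12.757 > 3.841, reject the null hypothesis of independence at α = 0.05.

12.757; reject H₀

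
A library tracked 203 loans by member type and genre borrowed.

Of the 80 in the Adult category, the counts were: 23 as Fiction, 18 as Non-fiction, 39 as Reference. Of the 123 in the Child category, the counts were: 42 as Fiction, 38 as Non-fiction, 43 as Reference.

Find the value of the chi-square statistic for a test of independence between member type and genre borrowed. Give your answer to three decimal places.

3.961

Row totals: 80, 123. Column totals: 65, 56, 82. Grand total N = 203.
Expected counts (row total × column total / N):
  Adult, Fiction: 80×65/203 = 25.6158
  Adult, Non-fiction: 80×56/203 = 22.0690
  Adult, Reference: 80×82/203 = 32.3153
  Child, Fiction: 123×65/203 = 39.3842
  Child, Non-fiction: 123×56/203 = 33.9310
  Child, Reference: 123×82/203 = 49.6847
Contributions (O − E)²/E:
  (23 − 25.6158)²/25.6158 = 0.2671
  (18 − 22.0690)²/22.0690 = 0.7502
  (39 − 32.3153)²/32.3153 = 1.3828
  (42 − 39.3842)²/39.3842 = 0.1737
  (38 − 33.9310)²/33.9310 = 0.4880
  (43 − 49.6847)²/49.6847 = 0.8994
χ² = 0.2671 + 0.7502 + 1.3828 + 0.1737 + 0.4880 + 0.8994 = 3.961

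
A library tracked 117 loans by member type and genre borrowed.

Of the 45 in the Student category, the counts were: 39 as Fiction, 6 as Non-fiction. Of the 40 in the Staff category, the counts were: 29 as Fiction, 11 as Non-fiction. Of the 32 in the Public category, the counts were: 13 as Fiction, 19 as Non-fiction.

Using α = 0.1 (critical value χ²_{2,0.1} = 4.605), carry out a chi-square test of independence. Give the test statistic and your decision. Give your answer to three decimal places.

Row totals: 45, 40, 32. Column totals: 81, 36. Grand total N = 117.
Expected counts (row total × column total / N):
  Student, Fiction: 45×81/117 = 31.1538
  Student, Non-fiction: 45×36/117 = 13.8462
  Staff, Fiction: 40×81/117 = 27.6923
  Staff, Non-fiction: 40×36/117 = 12.3077
  Public, Fiction: 32×81/117 = 22.1538
  Public, Non-fiction: 32×36/117 = 9.8462
Contributions (O − E)²/E:
  (39 − 31.1538)²/31.1538 = 1.9761
  (6 − 13.8462)²/13.8462 = 4.4462
  (29 − 27.6923)²/27.6923 = 0.0618
  (11 − 12.3077)²/12.3077 = 0.1389
  (13 − 22.1538)²/22.1538 = 3.7823
  (19 − 9.8462)²/9.8462 = 8.5101
χ² = 1.9761 + 4.4462 + 0.0618 + 0.1389 + 3.7823 + 8.5101 = 18.915
df = (3−1)(2−1) = 2. Since 18.915 > 4.605, reject the null hypothesis of independence at α = 0.1.

18.915; reject H₀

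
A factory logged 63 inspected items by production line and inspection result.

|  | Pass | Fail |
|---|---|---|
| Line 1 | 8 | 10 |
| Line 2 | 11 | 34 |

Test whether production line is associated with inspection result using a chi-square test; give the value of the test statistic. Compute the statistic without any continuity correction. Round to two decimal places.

2.44

Row totals: 18, 45. Column totals: 19, 44. Grand total N = 63.
Expected counts (row total × column total / N):
  Line 1, Pass: 18×19/63 = 5.429
  Line 1, Fail: 18×44/63 = 12.571
  Line 2, Pass: 45×19/63 = 13.571
  Line 2, Fail: 45×44/63 = 31.429
Contributions (O − E)²/E:
  (8 − 5.429)²/5.429 = 1.2175
  (10 − 12.571)²/12.571 = 0.5258
  (11 − 13.571)²/13.571 = 0.4871
  (34 − 31.429)²/31.429 = 0.2103
χ² = 1.2175 + 0.5258 + 0.4871 + 0.2103 = 2.44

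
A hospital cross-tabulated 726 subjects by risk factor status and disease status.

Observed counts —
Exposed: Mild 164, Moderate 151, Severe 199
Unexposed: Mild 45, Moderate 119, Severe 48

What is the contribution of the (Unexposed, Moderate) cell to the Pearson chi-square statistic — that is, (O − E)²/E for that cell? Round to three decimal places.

20.453

Row total (Unexposed) = 212; column total (Moderate) = 270; N = 726.
Expected count E = 212 × 270 / 726 = 78.8430.
Contribution = (O − E)²/E = (119 − 78.8430)² / 78.8430 = 20.453.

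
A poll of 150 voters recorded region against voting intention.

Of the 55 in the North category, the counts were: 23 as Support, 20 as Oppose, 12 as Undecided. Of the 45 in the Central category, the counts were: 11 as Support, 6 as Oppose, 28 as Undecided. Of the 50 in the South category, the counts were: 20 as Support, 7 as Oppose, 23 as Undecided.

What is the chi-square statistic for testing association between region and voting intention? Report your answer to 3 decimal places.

20.463

Row totals: 55, 45, 50. Column totals: 54, 33, 63. Grand total N = 150.
Expected counts (row total × column total / N):
  North, Support: 55×54/150 = 19.8000
  North, Oppose: 55×33/150 = 12.1000
  North, Undecided: 55×63/150 = 23.1000
  Central, Support: 45×54/150 = 16.2000
  Central, Oppose: 45×33/150 = 9.9000
  Central, Undecided: 45×63/150 = 18.9000
  South, Support: 50×54/150 = 18.0000
  South, Oppose: 50×33/150 = 11.0000
  South, Undecided: 50×63/150 = 21.0000
Contributions (O − E)²/E:
  (23 − 19.8000)²/19.8000 = 0.5172
  (20 − 12.1000)²/12.1000 = 5.1579
  (12 − 23.1000)²/23.1000 = 5.3338
  (11 − 16.2000)²/16.2000 = 1.6691
  (6 − 9.9000)²/9.9000 = 1.5364
  (28 − 18.9000)²/18.9000 = 4.3815
  (20 − 18.0000)²/18.0000 = 0.2222
  (7 − 11.0000)²/11.0000 = 1.4545
  (23 − 21.0000)²/21.0000 = 0.1905
χ² = 0.5172 + 5.1579 + 5.3338 + 1.6691 + 1.5364 + 4.3815 + 0.2222 + 1.4545 + 0.1905 = 20.463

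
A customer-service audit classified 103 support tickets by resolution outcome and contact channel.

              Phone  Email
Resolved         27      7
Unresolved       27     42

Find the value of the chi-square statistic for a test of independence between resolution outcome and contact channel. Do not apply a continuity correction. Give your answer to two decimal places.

Row totals: 34, 69. Column totals: 54, 49. Grand total N = 103.
Expected counts (row total × column total / N):
  Resolved, Phone: 34×54/103 = 17.825
  Resolved, Email: 34×49/103 = 16.175
  Unresolved, Phone: 69×54/103 = 36.175
  Unresolved, Email: 69×49/103 = 32.825
Contributions (O − E)²/E:
  (27 − 17.825)²/17.825 = 4.7226
  (7 − 16.175)²/16.175 = 5.2044
  (27 − 36.175)²/36.175 = 2.3270
  (42 − 32.825)²/32.825 = 2.5645
χ² = 4.7226 + 5.2044 + 2.3270 + 2.5645 = 14.82

14.82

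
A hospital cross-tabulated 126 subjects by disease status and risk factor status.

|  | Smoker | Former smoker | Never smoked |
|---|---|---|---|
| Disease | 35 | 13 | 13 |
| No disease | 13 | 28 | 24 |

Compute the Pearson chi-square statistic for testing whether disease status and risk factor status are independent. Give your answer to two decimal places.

18.73

Row totals: 61, 65. Column totals: 48, 41, 37. Grand total N = 126.
Expected counts (row total × column total / N):
  Disease, Smoker: 61×48/126 = 23.238
  Disease, Former smoker: 61×41/126 = 19.849
  Disease, Never smoked: 61×37/126 = 17.913
  No disease, Smoker: 65×48/126 = 24.762
  No disease, Former smoker: 65×41/126 = 21.151
  No disease, Never smoked: 65×37/126 = 19.087
Contributions (O − E)²/E:
  (35 − 23.238)²/23.238 = 5.9534
  (13 − 19.849)²/19.849 = 2.3633
  (13 − 17.913)²/17.913 = 1.3475
  (13 − 24.762)²/24.762 = 5.5870
  (28 − 21.151)²/21.151 = 2.2178
  (24 − 19.087)²/19.087 = 1.2646
χ² = 5.9534 + 2.3633 + 1.3475 + 5.5870 + 2.2178 + 1.2646 = 18.73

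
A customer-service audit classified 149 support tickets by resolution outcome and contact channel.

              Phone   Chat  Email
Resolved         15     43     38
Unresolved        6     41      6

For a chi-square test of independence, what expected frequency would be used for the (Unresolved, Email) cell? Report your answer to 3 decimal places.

15.651

Row total (Unresolved) = 53; column total (Email) = 44; grand total N = 149.
Expected count = (row total × column total) / N = 53 × 44 / 149 = 15.651.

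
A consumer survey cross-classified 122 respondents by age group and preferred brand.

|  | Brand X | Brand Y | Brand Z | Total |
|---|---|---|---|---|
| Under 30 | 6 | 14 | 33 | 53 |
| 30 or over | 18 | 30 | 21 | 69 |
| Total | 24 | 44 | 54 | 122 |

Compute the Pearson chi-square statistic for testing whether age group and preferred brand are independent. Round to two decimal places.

12.60

Grand total N = 122.
Expected counts (row total × column total / N):
  Under 30, Brand X: 53×24/122 = 10.426
  Under 30, Brand Y: 53×44/122 = 19.115
  Under 30, Brand Z: 53×54/122 = 23.459
  30 or over, Brand X: 69×24/122 = 13.574
  30 or over, Brand Y: 69×44/122 = 24.885
  30 or over, Brand Z: 69×54/122 = 30.541
Contributions (O − E)²/E:
  (6 − 10.426)²/10.426 = 1.8789
  (14 − 19.115)²/19.115 = 1.3687
  (33 − 23.459)²/23.459 = 3.8804
  (18 − 13.574)²/13.574 = 1.4432
  (30 − 24.885)²/24.885 = 1.0514
  (21 − 30.541)²/30.541 = 2.9806
χ² = 1.8789 + 1.3687 + 3.8804 + 1.4432 + 1.0514 + 2.9806 = 12.60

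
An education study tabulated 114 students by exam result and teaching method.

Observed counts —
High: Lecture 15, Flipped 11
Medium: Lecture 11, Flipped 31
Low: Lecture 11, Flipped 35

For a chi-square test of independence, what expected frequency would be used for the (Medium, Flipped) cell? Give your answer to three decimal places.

Row total (Medium) = 42; column total (Flipped) = 77; grand total N = 114.
Expected count = (row total × column total) / N = 42 × 77 / 114 = 28.368.

28.368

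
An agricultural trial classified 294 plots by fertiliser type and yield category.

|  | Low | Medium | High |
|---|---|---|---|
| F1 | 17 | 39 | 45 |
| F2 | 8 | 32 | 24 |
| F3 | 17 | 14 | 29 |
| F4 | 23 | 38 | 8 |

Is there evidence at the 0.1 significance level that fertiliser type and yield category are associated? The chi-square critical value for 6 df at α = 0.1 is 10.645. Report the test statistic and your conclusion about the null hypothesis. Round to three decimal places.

Row totals: 101, 64, 60, 69. Column totals: 65, 123, 106. Grand total N = 294.
Expected counts (row total × column total / N):
  F1, Low: 101×65/294 = 22.3299
  F1, Medium: 101×123/294 = 42.2551
  F1, High: 101×106/294 = 36.4150
  F2, Low: 64×65/294 = 14.1497
  F2, Medium: 64×123/294 = 26.7755
  F2, High: 64×106/294 = 23.0748
  F3, Low: 60×65/294 = 13.2653
  F3, Medium: 60×123/294 = 25.1020
  F3, High: 60×106/294 = 21.6327
  F4, Low: 69×65/294 = 15.2551
  F4, Medium: 69×123/294 = 28.8673
  F4, High: 69×106/294 = 24.8776
Contributions (O − E)²/E:
  (17 − 22.3299)²/22.3299 = 1.2722
  (39 − 42.2551)²/42.2551 = 0.2508
  (45 − 36.4150)²/36.4150 = 2.0240
  (8 − 14.1497)²/14.1497 = 2.6728
  (32 − 26.7755)²/26.7755 = 1.0194
  (24 − 23.0748)²/23.0748 = 0.0371
  (17 − 13.2653)²/13.2653 = 1.0515
  (14 − 25.1020)²/25.1020 = 4.9101
  (29 − 21.6327)²/21.6327 = 2.5090
  (23 − 15.2551)²/15.2551 = 3.9320
  (38 − 28.8673)²/28.8673 = 2.8893
  (8 − 24.8776)²/24.8776 = 11.4502
χ² = 1.2722 + 0.2508 + 2.0240 + 2.6728 + 1.0194 + 0.0371 + 1.0515 + 4.9101 + 2.5090 + 3.9320 + 2.8893 + 11.4502 = 34.018
df = (4−1)(3−1) = 6. Since 34.018 > 10.645, reject the null hypothesis of independence at α = 0.1.

34.018; reject H₀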